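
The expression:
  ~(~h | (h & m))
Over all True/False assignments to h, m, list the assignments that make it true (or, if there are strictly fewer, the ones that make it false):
is true only for:
  h=True, m=False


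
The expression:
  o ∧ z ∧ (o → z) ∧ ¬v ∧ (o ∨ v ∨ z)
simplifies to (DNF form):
o ∧ z ∧ ¬v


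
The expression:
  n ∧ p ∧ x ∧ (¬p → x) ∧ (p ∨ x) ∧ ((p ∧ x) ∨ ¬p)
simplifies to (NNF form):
n ∧ p ∧ x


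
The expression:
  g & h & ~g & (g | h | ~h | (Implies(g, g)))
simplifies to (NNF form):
False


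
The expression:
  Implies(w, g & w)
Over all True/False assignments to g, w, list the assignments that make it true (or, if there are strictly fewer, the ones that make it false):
is false only for:
  g=False, w=True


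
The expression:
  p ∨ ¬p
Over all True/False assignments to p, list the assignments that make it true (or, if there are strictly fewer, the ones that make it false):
is always true.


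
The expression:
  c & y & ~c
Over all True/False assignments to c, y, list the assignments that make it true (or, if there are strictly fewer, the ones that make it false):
is never true.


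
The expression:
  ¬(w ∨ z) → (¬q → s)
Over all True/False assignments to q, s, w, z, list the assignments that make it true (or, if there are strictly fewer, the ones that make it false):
is false only for:
  q=False, s=False, w=False, z=False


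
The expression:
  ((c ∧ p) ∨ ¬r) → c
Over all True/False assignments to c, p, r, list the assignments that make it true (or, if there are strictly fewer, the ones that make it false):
is false only for:
  c=False, p=False, r=False;
  c=False, p=True, r=False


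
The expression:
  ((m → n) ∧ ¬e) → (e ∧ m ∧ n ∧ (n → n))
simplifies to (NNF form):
e ∨ (m ∧ ¬n)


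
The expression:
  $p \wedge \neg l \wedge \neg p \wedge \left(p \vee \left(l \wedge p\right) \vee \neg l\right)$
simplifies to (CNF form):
$\text{False}$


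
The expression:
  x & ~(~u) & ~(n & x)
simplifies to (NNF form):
u & x & ~n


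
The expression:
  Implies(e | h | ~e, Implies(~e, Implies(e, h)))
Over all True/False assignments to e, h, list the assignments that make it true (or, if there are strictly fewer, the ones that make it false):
is always true.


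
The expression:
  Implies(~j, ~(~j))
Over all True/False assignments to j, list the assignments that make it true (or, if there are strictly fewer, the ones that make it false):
is true only for:
  j=True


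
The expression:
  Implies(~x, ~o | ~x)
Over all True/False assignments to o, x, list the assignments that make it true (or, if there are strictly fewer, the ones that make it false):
is always true.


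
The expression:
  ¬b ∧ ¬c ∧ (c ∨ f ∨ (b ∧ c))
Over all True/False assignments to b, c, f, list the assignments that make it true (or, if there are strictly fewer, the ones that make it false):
is true only for:
  b=False, c=False, f=True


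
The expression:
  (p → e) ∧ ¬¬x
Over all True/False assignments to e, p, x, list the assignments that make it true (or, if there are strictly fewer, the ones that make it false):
is true only for:
  e=False, p=False, x=True;
  e=True, p=False, x=True;
  e=True, p=True, x=True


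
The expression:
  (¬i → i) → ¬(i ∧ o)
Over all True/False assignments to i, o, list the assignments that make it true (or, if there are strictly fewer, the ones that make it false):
is false only for:
  i=True, o=True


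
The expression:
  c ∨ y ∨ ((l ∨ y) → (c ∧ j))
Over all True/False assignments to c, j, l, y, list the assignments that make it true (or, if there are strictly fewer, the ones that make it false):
is false only for:
  c=False, j=False, l=True, y=False;
  c=False, j=True, l=True, y=False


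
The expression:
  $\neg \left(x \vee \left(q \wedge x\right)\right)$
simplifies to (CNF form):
$\neg x$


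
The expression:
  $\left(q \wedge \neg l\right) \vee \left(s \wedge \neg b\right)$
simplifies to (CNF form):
$\left(q \vee s\right) \wedge \left(q \vee \neg b\right) \wedge \left(s \vee \neg l\right) \wedge \left(\neg b \vee \neg l\right)$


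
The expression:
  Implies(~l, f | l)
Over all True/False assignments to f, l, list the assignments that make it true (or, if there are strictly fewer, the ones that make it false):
is false only for:
  f=False, l=False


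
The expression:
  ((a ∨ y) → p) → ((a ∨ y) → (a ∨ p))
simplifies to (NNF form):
True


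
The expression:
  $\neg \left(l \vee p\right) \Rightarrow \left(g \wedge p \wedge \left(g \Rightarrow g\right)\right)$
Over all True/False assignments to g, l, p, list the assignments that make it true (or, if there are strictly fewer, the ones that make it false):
is false only for:
  g=False, l=False, p=False;
  g=True, l=False, p=False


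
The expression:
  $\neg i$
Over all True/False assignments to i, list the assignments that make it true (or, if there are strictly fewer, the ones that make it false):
is true only for:
  i=False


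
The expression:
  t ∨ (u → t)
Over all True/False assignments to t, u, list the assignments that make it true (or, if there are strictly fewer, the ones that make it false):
is false only for:
  t=False, u=True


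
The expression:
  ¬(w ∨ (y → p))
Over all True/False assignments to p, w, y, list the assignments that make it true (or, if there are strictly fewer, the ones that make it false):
is true only for:
  p=False, w=False, y=True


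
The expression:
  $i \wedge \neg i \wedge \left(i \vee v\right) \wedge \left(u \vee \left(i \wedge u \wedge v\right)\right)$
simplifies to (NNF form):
$\text{False}$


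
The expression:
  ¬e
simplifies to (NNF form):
¬e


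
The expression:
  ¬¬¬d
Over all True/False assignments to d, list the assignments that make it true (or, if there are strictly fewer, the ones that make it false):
is true only for:
  d=False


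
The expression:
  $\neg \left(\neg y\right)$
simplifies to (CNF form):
$y$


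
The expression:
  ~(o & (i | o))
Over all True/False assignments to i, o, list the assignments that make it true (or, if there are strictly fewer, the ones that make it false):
is true only for:
  i=False, o=False;
  i=True, o=False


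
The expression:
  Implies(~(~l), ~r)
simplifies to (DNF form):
~l | ~r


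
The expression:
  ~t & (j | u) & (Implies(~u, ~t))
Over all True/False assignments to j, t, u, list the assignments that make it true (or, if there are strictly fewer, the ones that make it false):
is true only for:
  j=False, t=False, u=True;
  j=True, t=False, u=False;
  j=True, t=False, u=True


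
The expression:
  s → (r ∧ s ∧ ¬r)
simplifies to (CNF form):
¬s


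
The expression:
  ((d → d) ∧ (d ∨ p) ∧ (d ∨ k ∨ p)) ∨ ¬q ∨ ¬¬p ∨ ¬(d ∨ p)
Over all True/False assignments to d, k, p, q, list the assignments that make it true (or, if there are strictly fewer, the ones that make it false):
is always true.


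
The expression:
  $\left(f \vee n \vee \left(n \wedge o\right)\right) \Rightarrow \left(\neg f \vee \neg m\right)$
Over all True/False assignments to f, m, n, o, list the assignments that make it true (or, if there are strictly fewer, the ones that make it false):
is false only for:
  f=True, m=True, n=False, o=False;
  f=True, m=True, n=False, o=True;
  f=True, m=True, n=True, o=False;
  f=True, m=True, n=True, o=True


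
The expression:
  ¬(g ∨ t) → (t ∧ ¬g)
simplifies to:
g ∨ t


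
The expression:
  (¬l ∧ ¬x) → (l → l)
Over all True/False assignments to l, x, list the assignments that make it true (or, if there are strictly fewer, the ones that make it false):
is always true.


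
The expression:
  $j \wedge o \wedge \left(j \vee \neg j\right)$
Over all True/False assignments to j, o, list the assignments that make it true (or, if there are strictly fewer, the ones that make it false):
is true only for:
  j=True, o=True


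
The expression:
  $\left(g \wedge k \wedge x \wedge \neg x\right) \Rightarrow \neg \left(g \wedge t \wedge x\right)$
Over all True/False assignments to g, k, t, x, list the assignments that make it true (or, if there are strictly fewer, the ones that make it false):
is always true.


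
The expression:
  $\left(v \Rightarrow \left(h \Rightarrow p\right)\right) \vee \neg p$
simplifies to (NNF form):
$\text{True}$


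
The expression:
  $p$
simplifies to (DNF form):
$p$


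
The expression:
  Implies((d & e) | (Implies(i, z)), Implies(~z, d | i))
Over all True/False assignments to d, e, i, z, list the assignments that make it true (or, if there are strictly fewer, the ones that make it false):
is false only for:
  d=False, e=False, i=False, z=False;
  d=False, e=True, i=False, z=False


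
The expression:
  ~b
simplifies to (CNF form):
~b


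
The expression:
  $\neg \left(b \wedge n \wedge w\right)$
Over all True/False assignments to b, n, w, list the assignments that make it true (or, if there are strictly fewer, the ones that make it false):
is false only for:
  b=True, n=True, w=True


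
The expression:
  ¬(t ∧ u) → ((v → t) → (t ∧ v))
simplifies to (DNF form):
v ∨ (t ∧ u)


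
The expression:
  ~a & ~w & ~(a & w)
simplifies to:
~a & ~w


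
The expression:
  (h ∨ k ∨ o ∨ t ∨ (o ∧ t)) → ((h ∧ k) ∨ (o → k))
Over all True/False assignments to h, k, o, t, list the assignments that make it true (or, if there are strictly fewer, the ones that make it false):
is false only for:
  h=False, k=False, o=True, t=False;
  h=False, k=False, o=True, t=True;
  h=True, k=False, o=True, t=False;
  h=True, k=False, o=True, t=True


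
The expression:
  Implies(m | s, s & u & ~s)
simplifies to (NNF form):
~m & ~s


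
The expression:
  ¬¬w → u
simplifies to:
u ∨ ¬w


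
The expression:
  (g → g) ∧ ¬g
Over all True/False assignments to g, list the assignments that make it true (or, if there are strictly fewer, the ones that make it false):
is true only for:
  g=False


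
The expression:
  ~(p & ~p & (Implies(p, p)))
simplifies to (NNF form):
True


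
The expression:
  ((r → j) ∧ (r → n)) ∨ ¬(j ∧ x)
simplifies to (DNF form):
n ∨ ¬j ∨ ¬r ∨ ¬x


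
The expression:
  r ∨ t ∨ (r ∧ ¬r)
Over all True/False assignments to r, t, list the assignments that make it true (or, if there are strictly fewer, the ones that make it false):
is false only for:
  r=False, t=False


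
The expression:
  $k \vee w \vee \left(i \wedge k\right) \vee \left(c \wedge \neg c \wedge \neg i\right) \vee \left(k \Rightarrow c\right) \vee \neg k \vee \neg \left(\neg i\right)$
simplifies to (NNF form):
$\text{True}$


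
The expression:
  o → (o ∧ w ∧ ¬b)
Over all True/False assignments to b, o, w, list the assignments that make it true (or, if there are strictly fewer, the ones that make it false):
is false only for:
  b=False, o=True, w=False;
  b=True, o=True, w=False;
  b=True, o=True, w=True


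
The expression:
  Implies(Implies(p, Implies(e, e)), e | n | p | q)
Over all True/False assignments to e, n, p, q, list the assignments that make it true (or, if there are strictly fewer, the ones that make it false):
is false only for:
  e=False, n=False, p=False, q=False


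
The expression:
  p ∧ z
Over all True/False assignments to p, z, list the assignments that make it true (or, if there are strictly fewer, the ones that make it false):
is true only for:
  p=True, z=True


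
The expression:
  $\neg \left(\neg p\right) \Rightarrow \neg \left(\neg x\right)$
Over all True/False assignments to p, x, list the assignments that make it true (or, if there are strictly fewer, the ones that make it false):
is false only for:
  p=True, x=False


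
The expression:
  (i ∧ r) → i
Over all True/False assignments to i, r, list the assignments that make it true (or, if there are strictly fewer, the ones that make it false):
is always true.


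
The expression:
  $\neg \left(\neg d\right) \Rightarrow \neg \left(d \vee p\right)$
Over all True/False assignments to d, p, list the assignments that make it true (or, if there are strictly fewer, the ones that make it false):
is true only for:
  d=False, p=False;
  d=False, p=True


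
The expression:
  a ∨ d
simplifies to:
a ∨ d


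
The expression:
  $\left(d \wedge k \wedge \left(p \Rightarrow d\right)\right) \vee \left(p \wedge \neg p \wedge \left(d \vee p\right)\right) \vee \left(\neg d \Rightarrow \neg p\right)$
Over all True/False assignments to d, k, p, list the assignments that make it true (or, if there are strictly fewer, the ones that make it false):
is false only for:
  d=False, k=False, p=True;
  d=False, k=True, p=True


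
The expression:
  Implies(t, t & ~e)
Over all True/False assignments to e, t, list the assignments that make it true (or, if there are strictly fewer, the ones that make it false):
is false only for:
  e=True, t=True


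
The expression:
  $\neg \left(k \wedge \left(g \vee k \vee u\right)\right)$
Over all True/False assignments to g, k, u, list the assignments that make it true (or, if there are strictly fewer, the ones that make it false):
is true only for:
  g=False, k=False, u=False;
  g=False, k=False, u=True;
  g=True, k=False, u=False;
  g=True, k=False, u=True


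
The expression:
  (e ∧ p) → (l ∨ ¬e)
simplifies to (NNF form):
l ∨ ¬e ∨ ¬p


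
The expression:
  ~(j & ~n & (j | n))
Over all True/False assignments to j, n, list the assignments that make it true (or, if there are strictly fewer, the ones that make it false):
is false only for:
  j=True, n=False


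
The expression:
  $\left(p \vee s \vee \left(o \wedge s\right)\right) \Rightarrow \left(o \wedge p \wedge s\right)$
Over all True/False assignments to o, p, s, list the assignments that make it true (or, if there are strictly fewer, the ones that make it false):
is true only for:
  o=False, p=False, s=False;
  o=True, p=False, s=False;
  o=True, p=True, s=True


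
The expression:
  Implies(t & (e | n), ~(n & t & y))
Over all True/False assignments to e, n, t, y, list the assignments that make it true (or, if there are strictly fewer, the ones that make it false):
is false only for:
  e=False, n=True, t=True, y=True;
  e=True, n=True, t=True, y=True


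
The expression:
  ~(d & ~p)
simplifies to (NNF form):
p | ~d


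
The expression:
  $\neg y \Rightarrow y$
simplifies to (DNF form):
$y$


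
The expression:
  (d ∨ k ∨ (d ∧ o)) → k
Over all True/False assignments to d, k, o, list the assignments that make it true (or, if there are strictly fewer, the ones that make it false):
is false only for:
  d=True, k=False, o=False;
  d=True, k=False, o=True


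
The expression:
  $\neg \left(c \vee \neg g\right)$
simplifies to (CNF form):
$g \wedge \neg c$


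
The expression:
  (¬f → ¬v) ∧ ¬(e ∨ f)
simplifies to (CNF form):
¬e ∧ ¬f ∧ ¬v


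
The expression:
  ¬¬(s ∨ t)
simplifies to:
s ∨ t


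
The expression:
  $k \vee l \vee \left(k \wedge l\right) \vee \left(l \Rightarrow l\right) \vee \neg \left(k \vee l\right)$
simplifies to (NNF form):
$\text{True}$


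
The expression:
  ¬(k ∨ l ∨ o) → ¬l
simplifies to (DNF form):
True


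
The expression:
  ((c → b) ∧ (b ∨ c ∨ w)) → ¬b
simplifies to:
¬b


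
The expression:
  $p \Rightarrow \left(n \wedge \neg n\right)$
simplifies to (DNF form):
$\neg p$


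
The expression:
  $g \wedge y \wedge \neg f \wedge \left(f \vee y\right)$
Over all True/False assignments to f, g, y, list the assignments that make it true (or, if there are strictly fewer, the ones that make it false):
is true only for:
  f=False, g=True, y=True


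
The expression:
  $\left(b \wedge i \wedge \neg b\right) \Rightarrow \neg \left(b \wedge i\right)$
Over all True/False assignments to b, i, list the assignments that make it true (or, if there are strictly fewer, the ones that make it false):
is always true.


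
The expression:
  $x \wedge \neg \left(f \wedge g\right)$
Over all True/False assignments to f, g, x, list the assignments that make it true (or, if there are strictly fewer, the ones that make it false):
is true only for:
  f=False, g=False, x=True;
  f=False, g=True, x=True;
  f=True, g=False, x=True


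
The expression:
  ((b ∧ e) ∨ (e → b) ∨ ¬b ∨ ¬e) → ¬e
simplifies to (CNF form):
¬e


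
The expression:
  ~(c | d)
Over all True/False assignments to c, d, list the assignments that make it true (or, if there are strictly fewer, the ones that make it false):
is true only for:
  c=False, d=False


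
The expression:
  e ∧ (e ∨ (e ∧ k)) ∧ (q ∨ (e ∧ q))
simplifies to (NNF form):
e ∧ q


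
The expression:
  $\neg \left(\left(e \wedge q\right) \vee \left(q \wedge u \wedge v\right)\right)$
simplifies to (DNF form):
$\left(\neg e \wedge \neg u\right) \vee \left(\neg e \wedge \neg v\right) \vee \neg q$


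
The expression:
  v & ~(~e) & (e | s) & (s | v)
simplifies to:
e & v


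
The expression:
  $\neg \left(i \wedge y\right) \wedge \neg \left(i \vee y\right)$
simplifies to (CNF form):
$\neg i \wedge \neg y$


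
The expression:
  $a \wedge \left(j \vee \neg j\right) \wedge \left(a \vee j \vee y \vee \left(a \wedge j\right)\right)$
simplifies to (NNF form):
$a$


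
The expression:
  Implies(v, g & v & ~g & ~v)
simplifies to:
~v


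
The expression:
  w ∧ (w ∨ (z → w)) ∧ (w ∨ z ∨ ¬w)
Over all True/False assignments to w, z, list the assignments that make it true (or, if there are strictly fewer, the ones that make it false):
is true only for:
  w=True, z=False;
  w=True, z=True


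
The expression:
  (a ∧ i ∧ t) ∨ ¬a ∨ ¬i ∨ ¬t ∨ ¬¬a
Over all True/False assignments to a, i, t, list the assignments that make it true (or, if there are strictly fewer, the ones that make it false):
is always true.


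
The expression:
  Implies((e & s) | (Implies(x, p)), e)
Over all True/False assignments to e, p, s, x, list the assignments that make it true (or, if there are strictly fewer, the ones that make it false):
is false only for:
  e=False, p=False, s=False, x=False;
  e=False, p=False, s=True, x=False;
  e=False, p=True, s=False, x=False;
  e=False, p=True, s=False, x=True;
  e=False, p=True, s=True, x=False;
  e=False, p=True, s=True, x=True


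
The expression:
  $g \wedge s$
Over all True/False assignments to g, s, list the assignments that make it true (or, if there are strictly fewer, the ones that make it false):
is true only for:
  g=True, s=True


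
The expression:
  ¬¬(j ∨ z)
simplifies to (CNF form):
j ∨ z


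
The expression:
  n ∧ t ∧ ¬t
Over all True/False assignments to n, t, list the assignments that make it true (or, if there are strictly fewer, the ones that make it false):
is never true.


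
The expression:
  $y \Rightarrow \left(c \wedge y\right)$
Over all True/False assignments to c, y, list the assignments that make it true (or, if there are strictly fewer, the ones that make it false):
is false only for:
  c=False, y=True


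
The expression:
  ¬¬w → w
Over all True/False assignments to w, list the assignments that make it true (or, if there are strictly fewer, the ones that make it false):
is always true.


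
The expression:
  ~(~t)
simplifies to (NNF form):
t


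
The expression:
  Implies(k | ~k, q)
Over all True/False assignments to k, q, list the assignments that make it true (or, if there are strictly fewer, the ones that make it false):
is true only for:
  k=False, q=True;
  k=True, q=True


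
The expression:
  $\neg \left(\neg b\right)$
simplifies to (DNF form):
$b$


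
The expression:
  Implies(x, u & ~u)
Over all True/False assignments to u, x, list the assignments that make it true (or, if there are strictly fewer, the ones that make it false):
is true only for:
  u=False, x=False;
  u=True, x=False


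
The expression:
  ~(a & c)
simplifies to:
~a | ~c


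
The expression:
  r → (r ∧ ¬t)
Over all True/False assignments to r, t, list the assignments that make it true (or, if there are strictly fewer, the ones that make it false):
is false only for:
  r=True, t=True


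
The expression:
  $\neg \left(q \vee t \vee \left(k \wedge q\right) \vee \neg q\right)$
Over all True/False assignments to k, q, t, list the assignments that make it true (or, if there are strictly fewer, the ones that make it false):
is never true.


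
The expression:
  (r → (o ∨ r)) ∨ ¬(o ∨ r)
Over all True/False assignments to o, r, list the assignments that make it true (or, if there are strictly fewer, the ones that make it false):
is always true.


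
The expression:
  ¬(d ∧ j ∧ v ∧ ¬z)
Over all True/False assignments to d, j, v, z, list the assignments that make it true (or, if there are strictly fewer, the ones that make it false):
is false only for:
  d=True, j=True, v=True, z=False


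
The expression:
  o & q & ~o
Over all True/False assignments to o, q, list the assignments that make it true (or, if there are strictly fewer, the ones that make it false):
is never true.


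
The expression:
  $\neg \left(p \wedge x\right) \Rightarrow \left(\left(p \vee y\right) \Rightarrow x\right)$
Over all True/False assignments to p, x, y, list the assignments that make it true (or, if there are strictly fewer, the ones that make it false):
is false only for:
  p=False, x=False, y=True;
  p=True, x=False, y=False;
  p=True, x=False, y=True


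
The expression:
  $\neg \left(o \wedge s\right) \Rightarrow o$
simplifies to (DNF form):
$o$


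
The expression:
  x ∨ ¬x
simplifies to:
True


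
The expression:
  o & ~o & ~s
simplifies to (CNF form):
False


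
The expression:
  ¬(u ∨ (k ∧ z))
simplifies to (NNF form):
¬u ∧ (¬k ∨ ¬z)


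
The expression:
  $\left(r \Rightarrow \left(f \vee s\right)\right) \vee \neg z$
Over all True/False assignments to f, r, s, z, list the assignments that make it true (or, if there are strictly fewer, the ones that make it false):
is false only for:
  f=False, r=True, s=False, z=True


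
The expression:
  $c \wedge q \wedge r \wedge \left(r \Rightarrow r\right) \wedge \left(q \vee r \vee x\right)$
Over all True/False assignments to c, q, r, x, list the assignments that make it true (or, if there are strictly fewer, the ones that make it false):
is true only for:
  c=True, q=True, r=True, x=False;
  c=True, q=True, r=True, x=True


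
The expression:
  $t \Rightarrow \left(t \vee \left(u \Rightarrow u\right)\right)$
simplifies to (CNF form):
$\text{True}$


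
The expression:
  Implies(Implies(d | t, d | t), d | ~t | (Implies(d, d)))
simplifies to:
True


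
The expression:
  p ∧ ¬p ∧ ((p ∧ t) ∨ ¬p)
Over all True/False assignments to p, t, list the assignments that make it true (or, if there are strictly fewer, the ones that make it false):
is never true.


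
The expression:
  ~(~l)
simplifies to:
l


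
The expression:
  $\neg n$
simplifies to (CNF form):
$\neg n$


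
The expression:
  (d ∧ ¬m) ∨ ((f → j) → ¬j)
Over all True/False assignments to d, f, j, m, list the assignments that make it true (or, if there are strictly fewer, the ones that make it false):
is false only for:
  d=False, f=False, j=True, m=False;
  d=False, f=False, j=True, m=True;
  d=False, f=True, j=True, m=False;
  d=False, f=True, j=True, m=True;
  d=True, f=False, j=True, m=True;
  d=True, f=True, j=True, m=True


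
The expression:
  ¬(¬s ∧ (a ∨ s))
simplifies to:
s ∨ ¬a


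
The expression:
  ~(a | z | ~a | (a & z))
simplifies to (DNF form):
False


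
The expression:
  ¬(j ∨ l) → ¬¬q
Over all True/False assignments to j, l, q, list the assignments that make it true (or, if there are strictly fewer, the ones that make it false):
is false only for:
  j=False, l=False, q=False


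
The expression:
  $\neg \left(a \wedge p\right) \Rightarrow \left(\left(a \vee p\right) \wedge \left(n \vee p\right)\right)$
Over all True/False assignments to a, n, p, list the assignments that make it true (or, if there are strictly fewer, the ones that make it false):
is false only for:
  a=False, n=False, p=False;
  a=False, n=True, p=False;
  a=True, n=False, p=False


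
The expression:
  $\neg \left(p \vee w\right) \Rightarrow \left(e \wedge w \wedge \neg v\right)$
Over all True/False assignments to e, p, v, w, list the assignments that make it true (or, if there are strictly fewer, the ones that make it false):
is false only for:
  e=False, p=False, v=False, w=False;
  e=False, p=False, v=True, w=False;
  e=True, p=False, v=False, w=False;
  e=True, p=False, v=True, w=False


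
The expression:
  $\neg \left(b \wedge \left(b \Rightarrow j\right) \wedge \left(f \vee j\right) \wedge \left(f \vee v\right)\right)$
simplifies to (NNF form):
$\left(\neg f \wedge \neg v\right) \vee \neg b \vee \neg j$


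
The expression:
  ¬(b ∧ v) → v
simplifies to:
v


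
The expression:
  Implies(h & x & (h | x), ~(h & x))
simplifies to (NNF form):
~h | ~x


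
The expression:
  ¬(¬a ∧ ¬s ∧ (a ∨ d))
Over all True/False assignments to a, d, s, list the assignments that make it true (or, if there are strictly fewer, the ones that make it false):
is false only for:
  a=False, d=True, s=False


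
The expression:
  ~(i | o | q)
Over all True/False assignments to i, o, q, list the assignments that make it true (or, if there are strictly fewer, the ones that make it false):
is true only for:
  i=False, o=False, q=False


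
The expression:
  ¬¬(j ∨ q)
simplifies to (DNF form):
j ∨ q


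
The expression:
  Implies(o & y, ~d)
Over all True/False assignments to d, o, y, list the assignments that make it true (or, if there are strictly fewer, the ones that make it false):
is false only for:
  d=True, o=True, y=True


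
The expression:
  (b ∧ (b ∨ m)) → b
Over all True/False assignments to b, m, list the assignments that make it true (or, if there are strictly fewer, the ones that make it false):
is always true.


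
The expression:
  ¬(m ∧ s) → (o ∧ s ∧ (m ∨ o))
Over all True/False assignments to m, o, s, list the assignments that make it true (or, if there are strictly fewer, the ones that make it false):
is true only for:
  m=False, o=True, s=True;
  m=True, o=False, s=True;
  m=True, o=True, s=True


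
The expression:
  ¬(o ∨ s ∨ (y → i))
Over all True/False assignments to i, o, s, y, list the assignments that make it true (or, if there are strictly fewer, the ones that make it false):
is true only for:
  i=False, o=False, s=False, y=True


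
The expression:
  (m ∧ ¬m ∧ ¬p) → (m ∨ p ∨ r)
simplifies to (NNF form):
True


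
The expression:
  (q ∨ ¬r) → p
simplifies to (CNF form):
(p ∨ r) ∧ (p ∨ ¬q)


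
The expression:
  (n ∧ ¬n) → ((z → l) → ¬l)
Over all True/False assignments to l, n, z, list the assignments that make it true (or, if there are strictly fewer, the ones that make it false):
is always true.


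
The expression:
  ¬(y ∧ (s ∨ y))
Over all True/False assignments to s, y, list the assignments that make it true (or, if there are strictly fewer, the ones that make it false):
is true only for:
  s=False, y=False;
  s=True, y=False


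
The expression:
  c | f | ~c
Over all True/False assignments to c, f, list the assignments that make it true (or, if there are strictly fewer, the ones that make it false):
is always true.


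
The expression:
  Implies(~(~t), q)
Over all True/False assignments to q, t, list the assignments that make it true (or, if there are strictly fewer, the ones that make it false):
is false only for:
  q=False, t=True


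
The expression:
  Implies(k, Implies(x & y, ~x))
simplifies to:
~k | ~x | ~y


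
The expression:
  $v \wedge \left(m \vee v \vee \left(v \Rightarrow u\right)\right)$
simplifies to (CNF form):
$v$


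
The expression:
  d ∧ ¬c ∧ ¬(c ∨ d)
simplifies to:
False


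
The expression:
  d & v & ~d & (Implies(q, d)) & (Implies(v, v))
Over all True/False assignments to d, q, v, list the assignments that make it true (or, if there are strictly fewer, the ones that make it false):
is never true.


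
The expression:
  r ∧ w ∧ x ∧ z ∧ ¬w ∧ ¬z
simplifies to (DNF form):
False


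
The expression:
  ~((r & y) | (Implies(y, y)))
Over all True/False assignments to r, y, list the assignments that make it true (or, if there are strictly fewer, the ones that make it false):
is never true.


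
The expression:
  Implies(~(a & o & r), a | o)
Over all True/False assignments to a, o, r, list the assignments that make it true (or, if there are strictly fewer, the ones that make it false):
is false only for:
  a=False, o=False, r=False;
  a=False, o=False, r=True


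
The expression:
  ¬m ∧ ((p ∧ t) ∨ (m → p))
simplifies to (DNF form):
¬m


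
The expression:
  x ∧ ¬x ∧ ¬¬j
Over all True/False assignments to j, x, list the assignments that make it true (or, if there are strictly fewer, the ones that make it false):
is never true.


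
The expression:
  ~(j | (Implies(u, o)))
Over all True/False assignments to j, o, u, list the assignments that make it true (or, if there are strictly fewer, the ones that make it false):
is true only for:
  j=False, o=False, u=True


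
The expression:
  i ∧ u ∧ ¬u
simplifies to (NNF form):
False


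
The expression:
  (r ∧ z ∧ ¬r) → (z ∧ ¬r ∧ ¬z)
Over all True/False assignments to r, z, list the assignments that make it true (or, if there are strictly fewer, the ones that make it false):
is always true.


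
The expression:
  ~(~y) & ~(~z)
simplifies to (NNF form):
y & z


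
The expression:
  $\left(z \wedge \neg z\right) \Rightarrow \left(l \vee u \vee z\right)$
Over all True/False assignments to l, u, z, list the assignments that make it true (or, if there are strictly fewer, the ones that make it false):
is always true.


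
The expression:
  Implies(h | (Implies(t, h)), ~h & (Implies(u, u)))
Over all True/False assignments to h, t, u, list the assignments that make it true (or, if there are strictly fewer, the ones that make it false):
is true only for:
  h=False, t=False, u=False;
  h=False, t=False, u=True;
  h=False, t=True, u=False;
  h=False, t=True, u=True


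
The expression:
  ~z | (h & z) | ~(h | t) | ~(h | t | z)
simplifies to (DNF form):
h | ~t | ~z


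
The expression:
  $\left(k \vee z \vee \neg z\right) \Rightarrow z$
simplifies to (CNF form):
$z$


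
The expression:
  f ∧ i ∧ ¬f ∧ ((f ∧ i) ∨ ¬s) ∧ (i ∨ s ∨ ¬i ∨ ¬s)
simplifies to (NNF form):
False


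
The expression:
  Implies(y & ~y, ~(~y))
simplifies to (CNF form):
True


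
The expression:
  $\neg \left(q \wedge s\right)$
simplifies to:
$\neg q \vee \neg s$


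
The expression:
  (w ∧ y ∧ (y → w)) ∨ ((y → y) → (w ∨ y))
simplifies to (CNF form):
w ∨ y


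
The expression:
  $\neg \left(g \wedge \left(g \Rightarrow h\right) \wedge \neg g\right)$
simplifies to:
$\text{True}$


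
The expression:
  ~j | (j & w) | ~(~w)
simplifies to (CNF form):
w | ~j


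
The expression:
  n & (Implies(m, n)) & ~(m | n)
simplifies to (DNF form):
False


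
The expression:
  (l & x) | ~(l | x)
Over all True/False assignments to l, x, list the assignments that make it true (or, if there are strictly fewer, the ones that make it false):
is true only for:
  l=False, x=False;
  l=True, x=True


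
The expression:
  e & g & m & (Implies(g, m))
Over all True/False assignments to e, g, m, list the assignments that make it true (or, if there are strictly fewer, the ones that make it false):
is true only for:
  e=True, g=True, m=True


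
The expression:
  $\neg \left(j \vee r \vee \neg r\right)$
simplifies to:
$\text{False}$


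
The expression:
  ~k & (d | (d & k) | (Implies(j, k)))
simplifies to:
~k & (d | ~j)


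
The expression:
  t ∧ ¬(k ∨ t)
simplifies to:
False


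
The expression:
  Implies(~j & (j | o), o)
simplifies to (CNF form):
True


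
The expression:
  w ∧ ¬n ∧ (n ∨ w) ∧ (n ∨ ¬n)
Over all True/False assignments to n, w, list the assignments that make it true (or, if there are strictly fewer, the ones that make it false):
is true only for:
  n=False, w=True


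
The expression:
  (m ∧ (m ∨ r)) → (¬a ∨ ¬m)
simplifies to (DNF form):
¬a ∨ ¬m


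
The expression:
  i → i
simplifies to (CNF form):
True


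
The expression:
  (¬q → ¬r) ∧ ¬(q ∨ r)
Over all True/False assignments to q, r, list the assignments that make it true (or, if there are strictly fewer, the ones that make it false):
is true only for:
  q=False, r=False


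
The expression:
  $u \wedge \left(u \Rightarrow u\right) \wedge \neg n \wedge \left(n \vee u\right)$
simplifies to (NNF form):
$u \wedge \neg n$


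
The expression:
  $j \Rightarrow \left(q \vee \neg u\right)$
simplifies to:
$q \vee \neg j \vee \neg u$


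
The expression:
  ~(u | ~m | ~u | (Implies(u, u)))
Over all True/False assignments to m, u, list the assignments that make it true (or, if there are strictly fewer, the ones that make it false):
is never true.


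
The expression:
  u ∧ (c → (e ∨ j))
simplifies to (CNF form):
u ∧ (e ∨ j ∨ ¬c)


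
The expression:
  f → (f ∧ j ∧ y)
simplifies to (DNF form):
(j ∧ y) ∨ ¬f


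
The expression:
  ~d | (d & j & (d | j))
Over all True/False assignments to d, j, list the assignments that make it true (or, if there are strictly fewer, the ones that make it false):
is false only for:
  d=True, j=False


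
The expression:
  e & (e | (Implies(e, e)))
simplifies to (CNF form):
e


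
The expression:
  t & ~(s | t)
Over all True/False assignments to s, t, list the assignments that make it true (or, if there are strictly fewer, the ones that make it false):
is never true.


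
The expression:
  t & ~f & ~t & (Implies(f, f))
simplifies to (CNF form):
False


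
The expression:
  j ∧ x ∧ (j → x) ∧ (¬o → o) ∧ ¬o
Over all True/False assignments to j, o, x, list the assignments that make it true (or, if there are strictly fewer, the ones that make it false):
is never true.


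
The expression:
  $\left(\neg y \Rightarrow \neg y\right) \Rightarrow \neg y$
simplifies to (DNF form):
$\neg y$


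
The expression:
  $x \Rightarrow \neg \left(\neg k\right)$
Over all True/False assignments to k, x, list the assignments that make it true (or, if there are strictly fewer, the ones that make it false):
is false only for:
  k=False, x=True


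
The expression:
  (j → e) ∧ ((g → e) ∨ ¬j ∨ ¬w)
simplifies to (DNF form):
e ∨ ¬j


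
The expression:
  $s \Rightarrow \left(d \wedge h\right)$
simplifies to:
$\left(d \wedge h\right) \vee \neg s$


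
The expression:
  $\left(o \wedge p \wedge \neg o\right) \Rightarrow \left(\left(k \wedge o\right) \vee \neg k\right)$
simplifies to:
$\text{True}$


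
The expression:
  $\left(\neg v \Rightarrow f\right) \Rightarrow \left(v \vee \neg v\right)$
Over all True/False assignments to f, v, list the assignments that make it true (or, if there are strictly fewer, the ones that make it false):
is always true.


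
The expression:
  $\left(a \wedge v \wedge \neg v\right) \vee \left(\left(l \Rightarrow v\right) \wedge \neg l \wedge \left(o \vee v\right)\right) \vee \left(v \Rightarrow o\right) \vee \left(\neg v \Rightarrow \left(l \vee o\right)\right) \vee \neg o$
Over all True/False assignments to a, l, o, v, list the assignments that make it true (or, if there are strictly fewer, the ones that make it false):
is always true.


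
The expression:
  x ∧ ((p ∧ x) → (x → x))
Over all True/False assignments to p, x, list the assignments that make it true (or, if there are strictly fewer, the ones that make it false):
is true only for:
  p=False, x=True;
  p=True, x=True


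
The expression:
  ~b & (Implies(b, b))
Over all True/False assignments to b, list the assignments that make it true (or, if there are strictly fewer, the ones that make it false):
is true only for:
  b=False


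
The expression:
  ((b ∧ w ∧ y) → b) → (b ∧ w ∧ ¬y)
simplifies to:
b ∧ w ∧ ¬y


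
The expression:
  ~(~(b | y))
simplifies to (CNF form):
b | y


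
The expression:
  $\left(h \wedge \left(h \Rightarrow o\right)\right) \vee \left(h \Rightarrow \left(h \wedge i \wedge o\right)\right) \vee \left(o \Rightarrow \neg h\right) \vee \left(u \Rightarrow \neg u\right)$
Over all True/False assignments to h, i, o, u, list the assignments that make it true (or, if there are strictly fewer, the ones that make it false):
is always true.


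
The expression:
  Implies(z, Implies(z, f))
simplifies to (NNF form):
f | ~z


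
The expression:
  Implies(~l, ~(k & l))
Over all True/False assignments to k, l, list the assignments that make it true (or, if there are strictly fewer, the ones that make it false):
is always true.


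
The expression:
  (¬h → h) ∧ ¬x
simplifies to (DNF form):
h ∧ ¬x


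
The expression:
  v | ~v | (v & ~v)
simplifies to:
True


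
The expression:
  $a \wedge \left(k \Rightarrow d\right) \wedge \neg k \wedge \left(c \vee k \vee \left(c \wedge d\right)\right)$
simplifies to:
$a \wedge c \wedge \neg k$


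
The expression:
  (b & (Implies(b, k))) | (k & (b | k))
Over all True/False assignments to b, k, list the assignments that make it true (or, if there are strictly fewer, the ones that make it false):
is true only for:
  b=False, k=True;
  b=True, k=True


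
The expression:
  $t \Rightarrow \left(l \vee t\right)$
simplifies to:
$\text{True}$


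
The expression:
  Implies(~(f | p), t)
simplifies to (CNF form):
f | p | t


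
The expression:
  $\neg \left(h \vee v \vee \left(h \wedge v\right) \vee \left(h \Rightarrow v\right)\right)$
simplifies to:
$\text{False}$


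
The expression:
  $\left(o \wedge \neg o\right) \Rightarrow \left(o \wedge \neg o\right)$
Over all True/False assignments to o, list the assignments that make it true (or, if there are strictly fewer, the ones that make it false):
is always true.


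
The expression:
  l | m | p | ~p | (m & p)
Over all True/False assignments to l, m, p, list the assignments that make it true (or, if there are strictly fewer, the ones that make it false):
is always true.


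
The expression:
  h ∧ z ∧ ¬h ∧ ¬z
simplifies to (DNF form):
False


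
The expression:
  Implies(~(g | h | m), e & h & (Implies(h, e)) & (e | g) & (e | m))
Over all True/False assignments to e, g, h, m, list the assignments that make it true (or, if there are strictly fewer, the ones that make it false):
is false only for:
  e=False, g=False, h=False, m=False;
  e=True, g=False, h=False, m=False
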